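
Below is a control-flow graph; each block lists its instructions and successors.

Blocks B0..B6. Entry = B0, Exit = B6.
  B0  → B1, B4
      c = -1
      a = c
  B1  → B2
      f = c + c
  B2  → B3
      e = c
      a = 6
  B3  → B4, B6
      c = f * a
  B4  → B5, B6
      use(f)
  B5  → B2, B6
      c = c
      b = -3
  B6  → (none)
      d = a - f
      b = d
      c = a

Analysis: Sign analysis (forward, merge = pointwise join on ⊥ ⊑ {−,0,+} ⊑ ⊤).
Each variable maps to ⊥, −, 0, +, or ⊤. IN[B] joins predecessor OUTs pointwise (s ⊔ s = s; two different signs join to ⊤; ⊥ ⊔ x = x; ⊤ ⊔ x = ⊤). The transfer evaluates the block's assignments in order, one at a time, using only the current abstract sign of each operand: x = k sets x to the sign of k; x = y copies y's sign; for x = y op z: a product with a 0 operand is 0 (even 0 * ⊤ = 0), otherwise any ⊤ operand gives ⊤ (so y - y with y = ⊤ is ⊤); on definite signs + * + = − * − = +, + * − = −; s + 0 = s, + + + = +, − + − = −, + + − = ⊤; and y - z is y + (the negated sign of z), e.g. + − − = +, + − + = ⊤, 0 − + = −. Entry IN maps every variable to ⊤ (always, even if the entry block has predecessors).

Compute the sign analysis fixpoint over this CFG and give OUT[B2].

Converged values:
  B0:   IN=(all ⊤)   OUT={a:-, c:-; rest ⊤}
  B1:   IN={a:-, c:-; rest ⊤}   OUT={a:-, c:-, f:-; rest ⊤}
  B2:   IN=(all ⊤)   OUT={a:+; rest ⊤}
  B3:   IN={a:+; rest ⊤}   OUT={a:+; rest ⊤}
  B4:   IN=(all ⊤)   OUT=(all ⊤)
  B5:   IN=(all ⊤)   OUT={b:-; rest ⊤}
  B6:   IN=(all ⊤)   OUT=(all ⊤)

Merge at B2: IN[B2] = OUT[B1] ⊔ OUT[B5] = {a: ⊤, b: ⊤, c: ⊤, d: ⊤, e: ⊤, f: ⊤}
Applying B2's transfer function to that IN value gives OUT[B2] (row B2 above).

Answer: {a: +, b: ⊤, c: ⊤, d: ⊤, e: ⊤, f: ⊤}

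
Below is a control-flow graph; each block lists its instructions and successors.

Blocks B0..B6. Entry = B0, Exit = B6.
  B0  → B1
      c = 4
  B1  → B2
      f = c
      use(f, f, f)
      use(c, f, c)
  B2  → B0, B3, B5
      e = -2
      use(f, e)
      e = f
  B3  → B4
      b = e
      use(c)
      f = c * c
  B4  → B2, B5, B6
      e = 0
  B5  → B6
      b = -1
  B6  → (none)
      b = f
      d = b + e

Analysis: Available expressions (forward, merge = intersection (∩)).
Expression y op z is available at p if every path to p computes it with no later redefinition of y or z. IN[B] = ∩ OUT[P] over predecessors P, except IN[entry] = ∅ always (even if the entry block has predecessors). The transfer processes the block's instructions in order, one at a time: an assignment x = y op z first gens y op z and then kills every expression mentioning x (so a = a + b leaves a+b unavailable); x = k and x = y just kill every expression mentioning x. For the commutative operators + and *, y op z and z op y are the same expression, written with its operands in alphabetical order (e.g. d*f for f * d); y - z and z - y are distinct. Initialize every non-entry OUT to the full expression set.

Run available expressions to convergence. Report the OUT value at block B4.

Answer: {c*c}

Working:
Per-block solution:
  B0: | IN={} | OUT={}
  B1: | IN={} | OUT={}
  B2: | IN={} | OUT={}
  B3: | IN={} | OUT={c*c}
  B4: | IN={c*c} | OUT={c*c}
  B5: | IN={} | OUT={}
  B6: | IN={} | OUT={b+e}

Merge at B4: IN[B4] = OUT[B3] = {c*c}
Applying B4's transfer function to that IN value gives OUT[B4] (row B4 above).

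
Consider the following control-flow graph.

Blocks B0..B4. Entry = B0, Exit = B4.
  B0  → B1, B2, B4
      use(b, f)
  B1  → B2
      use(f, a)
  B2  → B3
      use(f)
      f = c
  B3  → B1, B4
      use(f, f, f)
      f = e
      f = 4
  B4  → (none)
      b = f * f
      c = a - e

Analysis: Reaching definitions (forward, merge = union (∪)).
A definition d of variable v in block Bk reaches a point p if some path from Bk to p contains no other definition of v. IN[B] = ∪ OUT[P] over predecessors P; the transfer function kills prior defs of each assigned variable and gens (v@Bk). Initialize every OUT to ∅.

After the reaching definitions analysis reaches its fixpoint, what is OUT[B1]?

Answer: {f@B3}

Working:
Per-block solution:
  B0:  IN={}  OUT={}
  B1:  IN={f@B3}  OUT={f@B3}
  B2:  IN={f@B3}  OUT={f@B2}
  B3:  IN={f@B2}  OUT={f@B3}
  B4:  IN={f@B3}  OUT={b@B4, c@B4, f@B3}

Merge at B1: IN[B1] = OUT[B0] ⊔ OUT[B3] = {f@B3}
Applying B1's transfer function to that IN value gives OUT[B1] (row B1 above).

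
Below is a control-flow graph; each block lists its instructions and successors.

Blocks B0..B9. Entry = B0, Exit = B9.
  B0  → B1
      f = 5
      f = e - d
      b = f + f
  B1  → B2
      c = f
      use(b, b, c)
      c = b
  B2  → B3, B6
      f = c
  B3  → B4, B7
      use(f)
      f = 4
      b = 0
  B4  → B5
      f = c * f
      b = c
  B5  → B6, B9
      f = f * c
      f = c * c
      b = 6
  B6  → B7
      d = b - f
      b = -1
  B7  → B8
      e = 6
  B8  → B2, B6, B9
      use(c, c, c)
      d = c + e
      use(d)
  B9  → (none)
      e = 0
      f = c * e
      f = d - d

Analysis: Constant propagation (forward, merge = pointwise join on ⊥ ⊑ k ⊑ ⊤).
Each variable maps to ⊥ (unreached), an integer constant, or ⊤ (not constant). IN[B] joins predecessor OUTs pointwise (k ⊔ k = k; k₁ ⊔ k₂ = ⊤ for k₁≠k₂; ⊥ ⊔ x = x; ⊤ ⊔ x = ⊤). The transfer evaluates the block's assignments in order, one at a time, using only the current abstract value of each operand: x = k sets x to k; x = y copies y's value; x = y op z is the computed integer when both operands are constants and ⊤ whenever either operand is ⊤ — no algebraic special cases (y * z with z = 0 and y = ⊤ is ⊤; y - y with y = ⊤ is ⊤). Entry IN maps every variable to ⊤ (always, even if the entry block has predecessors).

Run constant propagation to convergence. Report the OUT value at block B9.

Answer: {a: ⊤, b: ⊤, c: ⊤, d: ⊤, e: 0, f: ⊤}

Derivation:
Fixpoint table:
  B0:  IN=(all ⊤)  OUT=(all ⊤)
  B1:  IN=(all ⊤)  OUT=(all ⊤)
  B2:  IN=(all ⊤)  OUT=(all ⊤)
  B3:  IN=(all ⊤)  OUT={b:0, f:4; rest ⊤}
  B4:  IN={b:0, f:4; rest ⊤}  OUT=(all ⊤)
  B5:  IN=(all ⊤)  OUT={b:6; rest ⊤}
  B6:  IN=(all ⊤)  OUT={b:-1; rest ⊤}
  B7:  IN=(all ⊤)  OUT={e:6; rest ⊤}
  B8:  IN={e:6; rest ⊤}  OUT={e:6; rest ⊤}
  B9:  IN=(all ⊤)  OUT={e:0; rest ⊤}

Merge at B9: IN[B9] = OUT[B5] ⊔ OUT[B8] = {a: ⊤, b: ⊤, c: ⊤, d: ⊤, e: ⊤, f: ⊤}
Applying B9's transfer function to that IN value gives OUT[B9] (row B9 above).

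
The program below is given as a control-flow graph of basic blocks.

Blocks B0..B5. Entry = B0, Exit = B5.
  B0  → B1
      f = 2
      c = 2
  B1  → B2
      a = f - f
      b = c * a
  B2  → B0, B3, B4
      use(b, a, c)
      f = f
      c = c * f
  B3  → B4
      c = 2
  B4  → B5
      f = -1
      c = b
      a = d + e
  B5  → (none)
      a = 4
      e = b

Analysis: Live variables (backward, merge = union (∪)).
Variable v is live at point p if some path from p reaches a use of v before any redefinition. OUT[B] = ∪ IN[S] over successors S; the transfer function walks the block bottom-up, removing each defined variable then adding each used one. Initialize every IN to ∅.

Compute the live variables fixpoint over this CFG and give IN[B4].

Answer: {b, d, e}

Working:
Fixpoint table:
  B0:  IN={d, e}  OUT={c, d, e, f}
  B1:  IN={c, d, e, f}  OUT={a, b, c, d, e, f}
  B2:  IN={a, b, c, d, e, f}  OUT={b, d, e}
  B3:  IN={b, d, e}  OUT={b, d, e}
  B4:  IN={b, d, e}  OUT={b}
  B5:  IN={b}  OUT={}

Merge at B4: OUT[B4] = IN[B5] = {b}
Applying B4's transfer function to that OUT value gives IN[B4] (row B4 above).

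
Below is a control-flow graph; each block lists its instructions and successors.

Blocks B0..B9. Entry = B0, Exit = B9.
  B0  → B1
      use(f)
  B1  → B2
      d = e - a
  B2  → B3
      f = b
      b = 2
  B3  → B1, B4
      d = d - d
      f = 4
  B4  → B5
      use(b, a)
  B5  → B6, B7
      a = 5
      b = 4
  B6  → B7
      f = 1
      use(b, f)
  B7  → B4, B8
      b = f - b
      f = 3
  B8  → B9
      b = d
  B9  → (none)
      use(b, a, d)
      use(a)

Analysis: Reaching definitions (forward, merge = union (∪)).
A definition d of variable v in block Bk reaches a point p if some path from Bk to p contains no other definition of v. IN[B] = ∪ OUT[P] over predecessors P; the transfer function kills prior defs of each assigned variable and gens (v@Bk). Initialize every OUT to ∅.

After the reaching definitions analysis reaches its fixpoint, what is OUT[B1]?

Answer: {b@B2, d@B1, f@B3}

Derivation:
Converged values:
  B0:  IN={}  OUT={}
  B1:  IN={b@B2, d@B3, f@B3}  OUT={b@B2, d@B1, f@B3}
  B2:  IN={b@B2, d@B1, f@B3}  OUT={b@B2, d@B1, f@B2}
  B3:  IN={b@B2, d@B1, f@B2}  OUT={b@B2, d@B3, f@B3}
  B4:  IN={a@B5, b@B2, b@B7, d@B3, f@B3, f@B7}  OUT={a@B5, b@B2, b@B7, d@B3, f@B3, f@B7}
  B5:  IN={a@B5, b@B2, b@B7, d@B3, f@B3, f@B7}  OUT={a@B5, b@B5, d@B3, f@B3, f@B7}
  B6:  IN={a@B5, b@B5, d@B3, f@B3, f@B7}  OUT={a@B5, b@B5, d@B3, f@B6}
  B7:  IN={a@B5, b@B5, d@B3, f@B3, f@B6, f@B7}  OUT={a@B5, b@B7, d@B3, f@B7}
  B8:  IN={a@B5, b@B7, d@B3, f@B7}  OUT={a@B5, b@B8, d@B3, f@B7}
  B9:  IN={a@B5, b@B8, d@B3, f@B7}  OUT={a@B5, b@B8, d@B3, f@B7}

Merge at B1: IN[B1] = OUT[B0] ⊔ OUT[B3] = {b@B2, d@B3, f@B3}
Applying B1's transfer function to that IN value gives OUT[B1] (row B1 above).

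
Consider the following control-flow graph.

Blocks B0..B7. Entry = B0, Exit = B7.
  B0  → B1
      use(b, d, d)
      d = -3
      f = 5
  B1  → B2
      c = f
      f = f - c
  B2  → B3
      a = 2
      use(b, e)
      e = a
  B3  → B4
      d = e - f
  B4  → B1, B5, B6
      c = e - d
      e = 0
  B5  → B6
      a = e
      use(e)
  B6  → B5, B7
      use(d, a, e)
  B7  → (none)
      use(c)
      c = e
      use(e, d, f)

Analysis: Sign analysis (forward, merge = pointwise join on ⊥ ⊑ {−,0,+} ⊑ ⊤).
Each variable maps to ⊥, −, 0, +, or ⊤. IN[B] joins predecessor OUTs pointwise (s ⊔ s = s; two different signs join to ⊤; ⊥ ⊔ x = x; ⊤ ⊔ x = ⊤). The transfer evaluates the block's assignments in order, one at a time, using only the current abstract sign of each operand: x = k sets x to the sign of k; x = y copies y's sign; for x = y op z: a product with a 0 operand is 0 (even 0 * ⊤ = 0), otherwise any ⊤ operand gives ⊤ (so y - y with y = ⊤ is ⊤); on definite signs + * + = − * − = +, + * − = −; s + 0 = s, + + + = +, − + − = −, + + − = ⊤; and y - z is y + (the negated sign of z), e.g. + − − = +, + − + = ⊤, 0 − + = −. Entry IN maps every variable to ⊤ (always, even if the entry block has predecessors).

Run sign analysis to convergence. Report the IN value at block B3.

Answer: {a: +, b: ⊤, c: ⊤, d: ⊤, e: +, f: ⊤}

Trace:
Converged values:
  B0:  IN=(all ⊤)  OUT={d:-, f:+; rest ⊤}
  B1:  IN=(all ⊤)  OUT=(all ⊤)
  B2:  IN=(all ⊤)  OUT={a:+, e:+; rest ⊤}
  B3:  IN={a:+, e:+; rest ⊤}  OUT={a:+, e:+; rest ⊤}
  B4:  IN={a:+, e:+; rest ⊤}  OUT={a:+, e:0; rest ⊤}
  B5:  IN={e:0; rest ⊤}  OUT={a:0, e:0; rest ⊤}
  B6:  IN={e:0; rest ⊤}  OUT={e:0; rest ⊤}
  B7:  IN={e:0; rest ⊤}  OUT={c:0, e:0; rest ⊤}

Merge at B3: IN[B3] = OUT[B2] = {a: +, b: ⊤, c: ⊤, d: ⊤, e: +, f: ⊤}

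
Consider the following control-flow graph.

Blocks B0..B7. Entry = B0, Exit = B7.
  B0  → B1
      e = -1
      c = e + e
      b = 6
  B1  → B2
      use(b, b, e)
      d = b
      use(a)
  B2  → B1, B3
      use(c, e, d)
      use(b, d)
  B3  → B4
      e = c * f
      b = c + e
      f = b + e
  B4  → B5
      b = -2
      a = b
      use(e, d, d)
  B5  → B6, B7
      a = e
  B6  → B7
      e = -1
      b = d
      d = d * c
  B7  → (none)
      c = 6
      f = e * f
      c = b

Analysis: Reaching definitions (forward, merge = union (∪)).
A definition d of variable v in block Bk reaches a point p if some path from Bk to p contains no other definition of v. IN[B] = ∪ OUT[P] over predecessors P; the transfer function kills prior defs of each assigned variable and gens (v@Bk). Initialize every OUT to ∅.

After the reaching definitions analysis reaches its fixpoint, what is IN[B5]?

Answer: {a@B4, b@B4, c@B0, d@B1, e@B3, f@B3}

Derivation:
Per-block solution:
  B0:   IN={}   OUT={b@B0, c@B0, e@B0}
  B1:   IN={b@B0, c@B0, d@B1, e@B0}   OUT={b@B0, c@B0, d@B1, e@B0}
  B2:   IN={b@B0, c@B0, d@B1, e@B0}   OUT={b@B0, c@B0, d@B1, e@B0}
  B3:   IN={b@B0, c@B0, d@B1, e@B0}   OUT={b@B3, c@B0, d@B1, e@B3, f@B3}
  B4:   IN={b@B3, c@B0, d@B1, e@B3, f@B3}   OUT={a@B4, b@B4, c@B0, d@B1, e@B3, f@B3}
  B5:   IN={a@B4, b@B4, c@B0, d@B1, e@B3, f@B3}   OUT={a@B5, b@B4, c@B0, d@B1, e@B3, f@B3}
  B6:   IN={a@B5, b@B4, c@B0, d@B1, e@B3, f@B3}   OUT={a@B5, b@B6, c@B0, d@B6, e@B6, f@B3}
  B7:   IN={a@B5, b@B4, b@B6, c@B0, d@B1, d@B6, e@B3, e@B6, f@B3}   OUT={a@B5, b@B4, b@B6, c@B7, d@B1, d@B6, e@B3, e@B6, f@B7}

Merge at B5: IN[B5] = OUT[B4] = {a@B4, b@B4, c@B0, d@B1, e@B3, f@B3}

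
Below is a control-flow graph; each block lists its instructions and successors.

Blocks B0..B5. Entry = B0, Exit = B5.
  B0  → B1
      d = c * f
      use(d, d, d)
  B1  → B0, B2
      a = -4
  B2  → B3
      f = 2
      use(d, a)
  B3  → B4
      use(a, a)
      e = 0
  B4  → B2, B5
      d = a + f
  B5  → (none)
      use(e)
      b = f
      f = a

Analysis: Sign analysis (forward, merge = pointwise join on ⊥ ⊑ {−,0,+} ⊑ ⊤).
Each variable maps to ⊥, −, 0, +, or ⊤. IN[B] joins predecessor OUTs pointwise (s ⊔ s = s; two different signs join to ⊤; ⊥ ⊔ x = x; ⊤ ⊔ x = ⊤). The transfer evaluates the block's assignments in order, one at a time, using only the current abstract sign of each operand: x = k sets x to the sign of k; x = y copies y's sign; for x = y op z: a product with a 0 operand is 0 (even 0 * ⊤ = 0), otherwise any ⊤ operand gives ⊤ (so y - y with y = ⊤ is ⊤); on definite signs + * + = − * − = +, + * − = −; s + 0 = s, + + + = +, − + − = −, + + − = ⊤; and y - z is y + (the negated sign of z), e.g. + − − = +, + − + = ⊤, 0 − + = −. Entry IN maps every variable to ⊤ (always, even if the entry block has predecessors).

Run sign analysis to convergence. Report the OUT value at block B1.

Answer: {a: -, b: ⊤, c: ⊤, d: ⊤, e: ⊤, f: ⊤}

Trace:
Per-block solution:
  B0:  IN=(all ⊤)  OUT=(all ⊤)
  B1:  IN=(all ⊤)  OUT={a:-; rest ⊤}
  B2:  IN={a:-; rest ⊤}  OUT={a:-, f:+; rest ⊤}
  B3:  IN={a:-, f:+; rest ⊤}  OUT={a:-, e:0, f:+; rest ⊤}
  B4:  IN={a:-, e:0, f:+; rest ⊤}  OUT={a:-, e:0, f:+; rest ⊤}
  B5:  IN={a:-, e:0, f:+; rest ⊤}  OUT={a:-, b:+, e:0, f:-; rest ⊤}

Merge at B1: IN[B1] = OUT[B0] = {a: ⊤, b: ⊤, c: ⊤, d: ⊤, e: ⊤, f: ⊤}
Applying B1's transfer function to that IN value gives OUT[B1] (row B1 above).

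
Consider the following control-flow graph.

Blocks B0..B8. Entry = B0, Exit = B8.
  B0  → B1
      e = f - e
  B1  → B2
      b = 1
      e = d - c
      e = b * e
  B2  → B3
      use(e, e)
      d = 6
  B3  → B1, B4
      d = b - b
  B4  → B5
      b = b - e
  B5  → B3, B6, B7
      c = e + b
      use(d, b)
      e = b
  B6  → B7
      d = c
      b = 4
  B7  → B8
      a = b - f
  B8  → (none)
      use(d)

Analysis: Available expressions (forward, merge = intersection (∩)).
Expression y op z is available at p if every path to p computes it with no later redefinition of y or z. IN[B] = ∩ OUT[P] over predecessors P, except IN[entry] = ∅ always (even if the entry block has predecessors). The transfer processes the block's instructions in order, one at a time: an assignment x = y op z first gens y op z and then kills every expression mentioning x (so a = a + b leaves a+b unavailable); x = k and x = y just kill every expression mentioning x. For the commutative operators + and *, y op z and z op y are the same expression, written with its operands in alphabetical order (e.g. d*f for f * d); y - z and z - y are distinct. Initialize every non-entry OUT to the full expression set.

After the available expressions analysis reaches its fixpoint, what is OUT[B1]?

Answer: {d-c}

Trace:
Fixpoint table:
  B0:   IN={}   OUT={}
  B1:   IN={}   OUT={d-c}
  B2:   IN={d-c}   OUT={}
  B3:   IN={}   OUT={b-b}
  B4:   IN={b-b}   OUT={}
  B5:   IN={}   OUT={}
  B6:   IN={}   OUT={}
  B7:   IN={}   OUT={b-f}
  B8:   IN={b-f}   OUT={b-f}

Merge at B1: IN[B1] = OUT[B0] ∩ OUT[B3] = {}
Applying B1's transfer function to that IN value gives OUT[B1] (row B1 above).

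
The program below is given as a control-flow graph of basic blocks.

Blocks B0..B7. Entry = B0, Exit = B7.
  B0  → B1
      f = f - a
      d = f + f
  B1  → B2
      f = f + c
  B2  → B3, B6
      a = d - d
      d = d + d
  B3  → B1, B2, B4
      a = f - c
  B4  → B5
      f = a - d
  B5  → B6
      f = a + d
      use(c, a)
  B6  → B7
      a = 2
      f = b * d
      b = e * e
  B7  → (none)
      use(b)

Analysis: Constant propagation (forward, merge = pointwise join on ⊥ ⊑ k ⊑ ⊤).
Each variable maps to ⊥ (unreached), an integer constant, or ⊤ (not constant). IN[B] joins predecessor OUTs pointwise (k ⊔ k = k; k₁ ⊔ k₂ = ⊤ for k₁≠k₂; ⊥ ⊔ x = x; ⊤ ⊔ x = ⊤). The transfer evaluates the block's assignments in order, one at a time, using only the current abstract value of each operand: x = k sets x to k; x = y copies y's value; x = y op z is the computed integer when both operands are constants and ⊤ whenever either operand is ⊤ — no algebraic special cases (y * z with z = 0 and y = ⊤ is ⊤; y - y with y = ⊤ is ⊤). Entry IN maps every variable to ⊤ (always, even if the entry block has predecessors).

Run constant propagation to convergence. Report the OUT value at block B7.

Answer: {a: 2, b: ⊤, c: ⊤, d: ⊤, e: ⊤, f: ⊤}

Derivation:
Fixpoint table:
  B0:   IN=(all ⊤)   OUT=(all ⊤)
  B1:   IN=(all ⊤)   OUT=(all ⊤)
  B2:   IN=(all ⊤)   OUT=(all ⊤)
  B3:   IN=(all ⊤)   OUT=(all ⊤)
  B4:   IN=(all ⊤)   OUT=(all ⊤)
  B5:   IN=(all ⊤)   OUT=(all ⊤)
  B6:   IN=(all ⊤)   OUT={a:2; rest ⊤}
  B7:   IN={a:2; rest ⊤}   OUT={a:2; rest ⊤}

Merge at B7: IN[B7] = OUT[B6] = {a: 2, b: ⊤, c: ⊤, d: ⊤, e: ⊤, f: ⊤}
Applying B7's transfer function to that IN value gives OUT[B7] (row B7 above).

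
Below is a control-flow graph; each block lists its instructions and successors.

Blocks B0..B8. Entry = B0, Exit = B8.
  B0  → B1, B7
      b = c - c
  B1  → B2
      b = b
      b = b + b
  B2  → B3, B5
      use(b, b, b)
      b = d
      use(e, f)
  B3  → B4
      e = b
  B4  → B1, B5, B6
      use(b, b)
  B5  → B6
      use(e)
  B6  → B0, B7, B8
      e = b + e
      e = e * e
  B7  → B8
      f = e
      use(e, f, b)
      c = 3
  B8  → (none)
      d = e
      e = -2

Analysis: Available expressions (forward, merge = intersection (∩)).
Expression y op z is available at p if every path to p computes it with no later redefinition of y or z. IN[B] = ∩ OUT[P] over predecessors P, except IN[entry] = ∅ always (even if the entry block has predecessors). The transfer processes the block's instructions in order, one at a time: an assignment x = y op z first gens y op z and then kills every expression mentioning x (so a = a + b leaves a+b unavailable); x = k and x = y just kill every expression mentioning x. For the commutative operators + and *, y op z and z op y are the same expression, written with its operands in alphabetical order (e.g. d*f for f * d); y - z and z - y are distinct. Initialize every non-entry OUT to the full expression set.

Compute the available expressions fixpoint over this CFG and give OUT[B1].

Answer: {c-c}

Derivation:
Fixpoint table:
  B0:   IN={}   OUT={c-c}
  B1:   IN={c-c}   OUT={c-c}
  B2:   IN={c-c}   OUT={c-c}
  B3:   IN={c-c}   OUT={c-c}
  B4:   IN={c-c}   OUT={c-c}
  B5:   IN={c-c}   OUT={c-c}
  B6:   IN={c-c}   OUT={c-c}
  B7:   IN={c-c}   OUT={}
  B8:   IN={}   OUT={}

Merge at B1: IN[B1] = OUT[B0] ∩ OUT[B4] = {c-c}
Applying B1's transfer function to that IN value gives OUT[B1] (row B1 above).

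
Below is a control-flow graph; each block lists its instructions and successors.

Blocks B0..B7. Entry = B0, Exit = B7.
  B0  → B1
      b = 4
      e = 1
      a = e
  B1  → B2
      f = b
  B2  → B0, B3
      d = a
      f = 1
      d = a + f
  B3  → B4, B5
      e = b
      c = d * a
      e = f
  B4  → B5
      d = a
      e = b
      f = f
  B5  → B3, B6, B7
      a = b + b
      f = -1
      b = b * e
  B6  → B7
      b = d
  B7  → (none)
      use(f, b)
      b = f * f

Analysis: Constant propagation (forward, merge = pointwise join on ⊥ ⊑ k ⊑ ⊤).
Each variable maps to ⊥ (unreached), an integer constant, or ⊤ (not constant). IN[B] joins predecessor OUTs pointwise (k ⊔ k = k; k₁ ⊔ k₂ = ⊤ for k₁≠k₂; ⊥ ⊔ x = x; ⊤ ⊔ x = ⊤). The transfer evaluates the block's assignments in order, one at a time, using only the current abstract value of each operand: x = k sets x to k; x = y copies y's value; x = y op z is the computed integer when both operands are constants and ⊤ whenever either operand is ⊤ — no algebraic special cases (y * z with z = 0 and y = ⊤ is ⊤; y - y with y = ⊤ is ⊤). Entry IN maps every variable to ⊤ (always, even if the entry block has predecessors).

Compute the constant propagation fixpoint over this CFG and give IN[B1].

Fixpoint table:
  B0: | IN=(all ⊤) | OUT={a:1, b:4, e:1; rest ⊤}
  B1: | IN={a:1, b:4, e:1; rest ⊤} | OUT={a:1, b:4, e:1, f:4; rest ⊤}
  B2: | IN={a:1, b:4, e:1, f:4; rest ⊤} | OUT={a:1, b:4, d:2, e:1, f:1; rest ⊤}
  B3: | IN=(all ⊤) | OUT=(all ⊤)
  B4: | IN=(all ⊤) | OUT=(all ⊤)
  B5: | IN=(all ⊤) | OUT={f:-1; rest ⊤}
  B6: | IN={f:-1; rest ⊤} | OUT={f:-1; rest ⊤}
  B7: | IN={f:-1; rest ⊤} | OUT={b:1, f:-1; rest ⊤}

Merge at B1: IN[B1] = OUT[B0] = {a: 1, b: 4, c: ⊤, d: ⊤, e: 1, f: ⊤}

Answer: {a: 1, b: 4, c: ⊤, d: ⊤, e: 1, f: ⊤}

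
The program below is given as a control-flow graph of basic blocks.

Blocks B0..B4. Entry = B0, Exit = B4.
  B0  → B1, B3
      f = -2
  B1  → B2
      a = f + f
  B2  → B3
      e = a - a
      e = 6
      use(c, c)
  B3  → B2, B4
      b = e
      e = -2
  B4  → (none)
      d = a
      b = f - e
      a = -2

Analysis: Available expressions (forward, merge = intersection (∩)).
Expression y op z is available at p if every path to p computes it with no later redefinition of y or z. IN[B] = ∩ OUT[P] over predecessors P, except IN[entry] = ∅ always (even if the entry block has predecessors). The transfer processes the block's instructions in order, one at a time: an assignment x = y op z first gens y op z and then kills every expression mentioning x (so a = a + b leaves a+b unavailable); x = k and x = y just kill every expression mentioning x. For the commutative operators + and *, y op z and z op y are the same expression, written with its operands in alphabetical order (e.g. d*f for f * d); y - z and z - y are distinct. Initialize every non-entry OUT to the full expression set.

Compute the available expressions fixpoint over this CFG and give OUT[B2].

Fixpoint table:
  B0: | IN={} | OUT={}
  B1: | IN={} | OUT={f+f}
  B2: | IN={} | OUT={a-a}
  B3: | IN={} | OUT={}
  B4: | IN={} | OUT={f-e}

Merge at B2: IN[B2] = OUT[B1] ∩ OUT[B3] = {}
Applying B2's transfer function to that IN value gives OUT[B2] (row B2 above).

Answer: {a-a}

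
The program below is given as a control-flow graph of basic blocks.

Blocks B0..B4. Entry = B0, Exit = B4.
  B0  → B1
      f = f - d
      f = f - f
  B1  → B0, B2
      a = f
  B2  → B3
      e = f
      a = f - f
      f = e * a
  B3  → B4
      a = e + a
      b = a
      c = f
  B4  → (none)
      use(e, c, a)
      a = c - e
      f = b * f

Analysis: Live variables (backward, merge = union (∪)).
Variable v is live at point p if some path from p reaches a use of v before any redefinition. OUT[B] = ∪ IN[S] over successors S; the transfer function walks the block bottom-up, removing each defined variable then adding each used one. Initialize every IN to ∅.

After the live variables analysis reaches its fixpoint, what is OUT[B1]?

Answer: {d, f}

Trace:
Per-block solution:
  B0: | IN={d, f} | OUT={d, f}
  B1: | IN={d, f} | OUT={d, f}
  B2: | IN={f} | OUT={a, e, f}
  B3: | IN={a, e, f} | OUT={a, b, c, e, f}
  B4: | IN={a, b, c, e, f} | OUT={}

Merge at B1: OUT[B1] = IN[B0] ⊔ IN[B2] = {d, f}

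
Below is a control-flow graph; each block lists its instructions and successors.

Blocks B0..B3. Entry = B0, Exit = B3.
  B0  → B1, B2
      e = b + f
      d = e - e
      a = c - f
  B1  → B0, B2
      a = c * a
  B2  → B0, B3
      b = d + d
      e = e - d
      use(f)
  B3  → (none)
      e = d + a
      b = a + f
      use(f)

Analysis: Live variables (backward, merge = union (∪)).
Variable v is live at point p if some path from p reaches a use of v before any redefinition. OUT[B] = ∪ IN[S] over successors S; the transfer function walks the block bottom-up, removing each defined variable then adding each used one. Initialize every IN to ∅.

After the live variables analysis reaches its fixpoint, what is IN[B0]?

Answer: {b, c, f}

Derivation:
Fixpoint table:
  B0: | IN={b, c, f} | OUT={a, b, c, d, e, f}
  B1: | IN={a, b, c, d, e, f} | OUT={a, b, c, d, e, f}
  B2: | IN={a, c, d, e, f} | OUT={a, b, c, d, f}
  B3: | IN={a, d, f} | OUT={}

Merge at B0: OUT[B0] = IN[B1] ⊔ IN[B2] = {a, b, c, d, e, f}
Applying B0's transfer function to that OUT value gives IN[B0] (row B0 above).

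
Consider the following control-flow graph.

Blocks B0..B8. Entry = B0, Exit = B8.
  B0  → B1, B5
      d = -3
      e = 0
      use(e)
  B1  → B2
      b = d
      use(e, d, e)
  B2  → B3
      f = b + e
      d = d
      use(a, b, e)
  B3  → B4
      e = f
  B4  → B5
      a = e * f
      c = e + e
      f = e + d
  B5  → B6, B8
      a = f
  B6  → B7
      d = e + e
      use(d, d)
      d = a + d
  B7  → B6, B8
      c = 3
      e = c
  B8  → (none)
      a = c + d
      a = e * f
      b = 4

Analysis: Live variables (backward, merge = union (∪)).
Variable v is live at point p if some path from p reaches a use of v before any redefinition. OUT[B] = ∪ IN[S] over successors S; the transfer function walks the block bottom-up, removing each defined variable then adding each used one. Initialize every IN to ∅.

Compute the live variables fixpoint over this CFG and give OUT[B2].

Answer: {d, f}

Derivation:
Fixpoint table:
  B0:   IN={a, c, f}   OUT={a, c, d, e, f}
  B1:   IN={a, d, e}   OUT={a, b, d, e}
  B2:   IN={a, b, d, e}   OUT={d, f}
  B3:   IN={d, f}   OUT={d, e, f}
  B4:   IN={d, e, f}   OUT={c, d, e, f}
  B5:   IN={c, d, e, f}   OUT={a, c, d, e, f}
  B6:   IN={a, e, f}   OUT={a, d, f}
  B7:   IN={a, d, f}   OUT={a, c, d, e, f}
  B8:   IN={c, d, e, f}   OUT={}

Merge at B2: OUT[B2] = IN[B3] = {d, f}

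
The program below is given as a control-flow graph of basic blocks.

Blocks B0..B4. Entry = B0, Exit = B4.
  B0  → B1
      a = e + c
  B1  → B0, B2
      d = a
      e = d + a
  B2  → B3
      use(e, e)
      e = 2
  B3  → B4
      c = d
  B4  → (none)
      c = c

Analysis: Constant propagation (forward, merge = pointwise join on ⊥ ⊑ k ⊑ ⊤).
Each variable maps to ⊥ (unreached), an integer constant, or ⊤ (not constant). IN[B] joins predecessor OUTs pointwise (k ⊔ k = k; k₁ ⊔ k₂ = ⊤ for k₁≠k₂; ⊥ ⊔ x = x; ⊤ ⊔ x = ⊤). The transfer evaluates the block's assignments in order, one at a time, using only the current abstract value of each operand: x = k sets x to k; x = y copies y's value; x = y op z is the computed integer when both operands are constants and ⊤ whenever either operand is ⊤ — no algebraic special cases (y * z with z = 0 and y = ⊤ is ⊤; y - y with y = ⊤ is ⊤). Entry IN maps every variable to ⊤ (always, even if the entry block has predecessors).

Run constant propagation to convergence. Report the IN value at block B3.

Fixpoint table:
  B0:  IN=(all ⊤)  OUT=(all ⊤)
  B1:  IN=(all ⊤)  OUT=(all ⊤)
  B2:  IN=(all ⊤)  OUT={e:2; rest ⊤}
  B3:  IN={e:2; rest ⊤}  OUT={e:2; rest ⊤}
  B4:  IN={e:2; rest ⊤}  OUT={e:2; rest ⊤}

Merge at B3: IN[B3] = OUT[B2] = {a: ⊤, b: ⊤, c: ⊤, d: ⊤, e: 2, f: ⊤}

Answer: {a: ⊤, b: ⊤, c: ⊤, d: ⊤, e: 2, f: ⊤}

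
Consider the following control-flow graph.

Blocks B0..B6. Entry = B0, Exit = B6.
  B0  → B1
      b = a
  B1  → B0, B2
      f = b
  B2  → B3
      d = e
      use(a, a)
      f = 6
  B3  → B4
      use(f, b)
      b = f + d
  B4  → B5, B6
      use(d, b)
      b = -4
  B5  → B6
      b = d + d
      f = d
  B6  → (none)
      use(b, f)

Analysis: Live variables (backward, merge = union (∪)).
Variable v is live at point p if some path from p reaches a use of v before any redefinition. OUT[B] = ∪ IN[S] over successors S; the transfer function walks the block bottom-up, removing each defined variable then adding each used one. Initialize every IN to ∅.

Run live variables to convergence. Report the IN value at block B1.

Answer: {a, b, e}

Derivation:
Per-block solution:
  B0:   IN={a, e}   OUT={a, b, e}
  B1:   IN={a, b, e}   OUT={a, b, e}
  B2:   IN={a, b, e}   OUT={b, d, f}
  B3:   IN={b, d, f}   OUT={b, d, f}
  B4:   IN={b, d, f}   OUT={b, d, f}
  B5:   IN={d}   OUT={b, f}
  B6:   IN={b, f}   OUT={}

Merge at B1: OUT[B1] = IN[B0] ⊔ IN[B2] = {a, b, e}
Applying B1's transfer function to that OUT value gives IN[B1] (row B1 above).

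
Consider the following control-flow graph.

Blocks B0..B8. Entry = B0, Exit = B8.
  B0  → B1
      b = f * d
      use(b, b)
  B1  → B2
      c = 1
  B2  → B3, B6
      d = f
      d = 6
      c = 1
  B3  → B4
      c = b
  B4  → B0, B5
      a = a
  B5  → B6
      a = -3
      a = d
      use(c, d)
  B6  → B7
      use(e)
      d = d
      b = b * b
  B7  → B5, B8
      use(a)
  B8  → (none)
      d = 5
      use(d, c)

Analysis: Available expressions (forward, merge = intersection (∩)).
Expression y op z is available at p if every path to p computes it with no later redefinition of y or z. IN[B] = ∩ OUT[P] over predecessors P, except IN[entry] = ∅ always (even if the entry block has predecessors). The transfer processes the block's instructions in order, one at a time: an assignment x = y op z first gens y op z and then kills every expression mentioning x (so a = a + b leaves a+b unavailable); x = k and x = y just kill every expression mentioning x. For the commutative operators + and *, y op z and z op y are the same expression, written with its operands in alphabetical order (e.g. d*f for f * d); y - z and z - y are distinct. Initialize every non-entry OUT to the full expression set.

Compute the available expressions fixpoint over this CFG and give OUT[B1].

Answer: {d*f}

Derivation:
Converged values:
  B0:   IN={}   OUT={d*f}
  B1:   IN={d*f}   OUT={d*f}
  B2:   IN={d*f}   OUT={}
  B3:   IN={}   OUT={}
  B4:   IN={}   OUT={}
  B5:   IN={}   OUT={}
  B6:   IN={}   OUT={}
  B7:   IN={}   OUT={}
  B8:   IN={}   OUT={}

Merge at B1: IN[B1] = OUT[B0] = {d*f}
Applying B1's transfer function to that IN value gives OUT[B1] (row B1 above).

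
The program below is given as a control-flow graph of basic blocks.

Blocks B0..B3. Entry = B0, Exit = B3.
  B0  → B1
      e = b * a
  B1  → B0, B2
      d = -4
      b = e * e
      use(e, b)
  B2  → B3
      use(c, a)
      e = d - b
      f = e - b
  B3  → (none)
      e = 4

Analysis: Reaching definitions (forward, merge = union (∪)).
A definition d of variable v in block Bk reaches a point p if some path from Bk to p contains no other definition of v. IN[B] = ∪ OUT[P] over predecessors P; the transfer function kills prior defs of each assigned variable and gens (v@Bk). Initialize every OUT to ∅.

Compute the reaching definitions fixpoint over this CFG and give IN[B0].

Answer: {b@B1, d@B1, e@B0}

Working:
Fixpoint table:
  B0:  IN={b@B1, d@B1, e@B0}  OUT={b@B1, d@B1, e@B0}
  B1:  IN={b@B1, d@B1, e@B0}  OUT={b@B1, d@B1, e@B0}
  B2:  IN={b@B1, d@B1, e@B0}  OUT={b@B1, d@B1, e@B2, f@B2}
  B3:  IN={b@B1, d@B1, e@B2, f@B2}  OUT={b@B1, d@B1, e@B3, f@B2}

Merge at B0 (entry node, so the boundary value {} is joined with the incoming edge(s)): IN[B0] = {} ⊔ OUT[B1] = {b@B1, d@B1, e@B0}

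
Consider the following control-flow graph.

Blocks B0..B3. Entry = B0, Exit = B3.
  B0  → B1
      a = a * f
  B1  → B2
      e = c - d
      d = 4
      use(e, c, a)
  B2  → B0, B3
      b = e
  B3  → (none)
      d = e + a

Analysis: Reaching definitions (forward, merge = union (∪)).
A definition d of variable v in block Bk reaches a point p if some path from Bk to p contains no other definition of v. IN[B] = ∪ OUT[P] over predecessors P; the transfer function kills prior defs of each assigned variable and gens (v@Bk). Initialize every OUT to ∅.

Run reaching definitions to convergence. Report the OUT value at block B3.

Converged values:
  B0:   IN={a@B0, b@B2, d@B1, e@B1}   OUT={a@B0, b@B2, d@B1, e@B1}
  B1:   IN={a@B0, b@B2, d@B1, e@B1}   OUT={a@B0, b@B2, d@B1, e@B1}
  B2:   IN={a@B0, b@B2, d@B1, e@B1}   OUT={a@B0, b@B2, d@B1, e@B1}
  B3:   IN={a@B0, b@B2, d@B1, e@B1}   OUT={a@B0, b@B2, d@B3, e@B1}

Merge at B3: IN[B3] = OUT[B2] = {a@B0, b@B2, d@B1, e@B1}
Applying B3's transfer function to that IN value gives OUT[B3] (row B3 above).

Answer: {a@B0, b@B2, d@B3, e@B1}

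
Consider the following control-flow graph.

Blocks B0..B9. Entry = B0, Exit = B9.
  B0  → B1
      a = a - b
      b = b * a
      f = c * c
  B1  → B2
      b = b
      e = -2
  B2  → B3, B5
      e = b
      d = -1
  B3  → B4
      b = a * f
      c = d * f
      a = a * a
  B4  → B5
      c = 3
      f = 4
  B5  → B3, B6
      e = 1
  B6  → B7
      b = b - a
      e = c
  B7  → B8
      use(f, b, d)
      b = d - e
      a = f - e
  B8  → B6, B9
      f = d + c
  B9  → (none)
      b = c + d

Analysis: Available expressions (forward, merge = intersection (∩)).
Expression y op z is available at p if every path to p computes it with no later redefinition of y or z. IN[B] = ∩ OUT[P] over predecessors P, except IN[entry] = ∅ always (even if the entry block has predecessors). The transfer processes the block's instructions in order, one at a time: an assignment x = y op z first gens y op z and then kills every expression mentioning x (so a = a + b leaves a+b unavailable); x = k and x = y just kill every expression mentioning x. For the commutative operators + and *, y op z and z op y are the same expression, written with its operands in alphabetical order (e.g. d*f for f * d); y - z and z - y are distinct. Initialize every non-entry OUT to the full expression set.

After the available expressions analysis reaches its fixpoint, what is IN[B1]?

Converged values:
  B0: | IN={} | OUT={c*c}
  B1: | IN={c*c} | OUT={c*c}
  B2: | IN={c*c} | OUT={c*c}
  B3: | IN={} | OUT={d*f}
  B4: | IN={d*f} | OUT={}
  B5: | IN={} | OUT={}
  B6: | IN={} | OUT={}
  B7: | IN={} | OUT={d-e, f-e}
  B8: | IN={d-e, f-e} | OUT={c+d, d-e}
  B9: | IN={c+d, d-e} | OUT={c+d, d-e}

Merge at B1: IN[B1] = OUT[B0] = {c*c}

Answer: {c*c}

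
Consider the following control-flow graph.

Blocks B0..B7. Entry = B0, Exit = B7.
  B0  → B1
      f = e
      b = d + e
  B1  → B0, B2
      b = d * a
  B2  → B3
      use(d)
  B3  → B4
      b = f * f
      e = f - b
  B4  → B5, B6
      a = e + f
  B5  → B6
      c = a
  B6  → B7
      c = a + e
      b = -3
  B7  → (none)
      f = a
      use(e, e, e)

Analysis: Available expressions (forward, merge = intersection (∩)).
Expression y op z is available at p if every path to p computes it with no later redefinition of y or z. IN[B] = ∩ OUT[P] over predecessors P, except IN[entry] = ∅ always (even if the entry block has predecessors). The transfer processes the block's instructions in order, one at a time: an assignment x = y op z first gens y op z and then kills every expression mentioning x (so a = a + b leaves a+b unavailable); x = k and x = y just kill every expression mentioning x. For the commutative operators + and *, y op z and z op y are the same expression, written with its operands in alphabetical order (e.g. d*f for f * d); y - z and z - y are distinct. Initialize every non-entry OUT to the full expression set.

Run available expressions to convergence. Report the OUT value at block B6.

Per-block solution:
  B0:  IN={}  OUT={d+e}
  B1:  IN={d+e}  OUT={a*d, d+e}
  B2:  IN={a*d, d+e}  OUT={a*d, d+e}
  B3:  IN={a*d, d+e}  OUT={a*d, f*f, f-b}
  B4:  IN={a*d, f*f, f-b}  OUT={e+f, f*f, f-b}
  B5:  IN={e+f, f*f, f-b}  OUT={e+f, f*f, f-b}
  B6:  IN={e+f, f*f, f-b}  OUT={a+e, e+f, f*f}
  B7:  IN={a+e, e+f, f*f}  OUT={a+e}

Merge at B6: IN[B6] = OUT[B4] ∩ OUT[B5] = {e+f, f*f, f-b}
Applying B6's transfer function to that IN value gives OUT[B6] (row B6 above).

Answer: {a+e, e+f, f*f}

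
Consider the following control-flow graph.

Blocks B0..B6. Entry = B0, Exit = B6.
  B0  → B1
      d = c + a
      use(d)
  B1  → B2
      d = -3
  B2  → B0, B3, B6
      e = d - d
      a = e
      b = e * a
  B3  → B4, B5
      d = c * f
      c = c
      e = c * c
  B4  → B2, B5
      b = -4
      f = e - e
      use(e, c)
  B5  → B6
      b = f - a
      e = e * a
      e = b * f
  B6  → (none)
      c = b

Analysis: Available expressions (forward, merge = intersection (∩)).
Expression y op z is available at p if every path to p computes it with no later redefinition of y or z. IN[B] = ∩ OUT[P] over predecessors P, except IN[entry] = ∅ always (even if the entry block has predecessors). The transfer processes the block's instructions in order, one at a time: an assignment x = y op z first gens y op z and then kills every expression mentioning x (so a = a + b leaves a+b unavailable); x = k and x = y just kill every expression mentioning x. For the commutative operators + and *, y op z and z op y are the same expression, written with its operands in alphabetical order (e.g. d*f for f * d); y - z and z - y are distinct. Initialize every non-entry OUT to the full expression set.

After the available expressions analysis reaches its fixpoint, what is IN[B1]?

Converged values:
  B0:  IN={}  OUT={a+c}
  B1:  IN={a+c}  OUT={a+c}
  B2:  IN={}  OUT={a*e, d-d}
  B3:  IN={a*e, d-d}  OUT={c*c}
  B4:  IN={c*c}  OUT={c*c, e-e}
  B5:  IN={c*c}  OUT={b*f, c*c, f-a}
  B6:  IN={}  OUT={}

Merge at B1: IN[B1] = OUT[B0] = {a+c}

Answer: {a+c}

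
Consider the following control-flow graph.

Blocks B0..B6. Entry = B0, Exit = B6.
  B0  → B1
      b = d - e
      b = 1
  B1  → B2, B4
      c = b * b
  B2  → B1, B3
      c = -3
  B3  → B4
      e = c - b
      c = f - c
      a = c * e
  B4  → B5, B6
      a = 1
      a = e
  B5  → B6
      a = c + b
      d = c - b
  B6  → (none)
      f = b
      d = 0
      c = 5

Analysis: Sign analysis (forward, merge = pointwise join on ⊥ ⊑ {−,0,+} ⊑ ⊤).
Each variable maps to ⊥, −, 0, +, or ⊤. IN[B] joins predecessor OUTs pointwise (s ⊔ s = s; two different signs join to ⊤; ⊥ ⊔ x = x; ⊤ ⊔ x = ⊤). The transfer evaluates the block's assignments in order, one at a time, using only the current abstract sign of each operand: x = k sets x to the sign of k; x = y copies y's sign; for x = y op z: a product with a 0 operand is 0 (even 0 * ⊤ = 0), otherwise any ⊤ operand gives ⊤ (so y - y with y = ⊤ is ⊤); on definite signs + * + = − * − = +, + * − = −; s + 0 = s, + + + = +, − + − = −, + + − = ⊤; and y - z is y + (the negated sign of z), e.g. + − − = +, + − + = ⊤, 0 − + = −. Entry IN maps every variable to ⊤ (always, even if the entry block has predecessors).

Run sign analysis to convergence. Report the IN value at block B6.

Per-block solution:
  B0:  IN=(all ⊤)  OUT={b:+; rest ⊤}
  B1:  IN={b:+; rest ⊤}  OUT={b:+, c:+; rest ⊤}
  B2:  IN={b:+, c:+; rest ⊤}  OUT={b:+, c:-; rest ⊤}
  B3:  IN={b:+, c:-; rest ⊤}  OUT={b:+, e:-; rest ⊤}
  B4:  IN={b:+; rest ⊤}  OUT={b:+; rest ⊤}
  B5:  IN={b:+; rest ⊤}  OUT={b:+; rest ⊤}
  B6:  IN={b:+; rest ⊤}  OUT={b:+, c:+, d:0, f:+; rest ⊤}

Merge at B6: IN[B6] = OUT[B4] ⊔ OUT[B5] = {a: ⊤, b: +, c: ⊤, d: ⊤, e: ⊤, f: ⊤}

Answer: {a: ⊤, b: +, c: ⊤, d: ⊤, e: ⊤, f: ⊤}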